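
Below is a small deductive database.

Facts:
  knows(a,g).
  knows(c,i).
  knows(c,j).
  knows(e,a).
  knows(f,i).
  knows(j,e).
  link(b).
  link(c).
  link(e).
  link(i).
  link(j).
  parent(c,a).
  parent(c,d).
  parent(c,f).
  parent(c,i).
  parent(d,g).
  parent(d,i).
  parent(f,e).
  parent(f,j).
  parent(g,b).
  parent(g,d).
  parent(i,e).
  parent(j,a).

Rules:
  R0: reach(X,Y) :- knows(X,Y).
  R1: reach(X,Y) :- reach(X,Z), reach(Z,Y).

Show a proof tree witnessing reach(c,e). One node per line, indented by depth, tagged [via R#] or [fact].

round 1: derive reach(a,g) via R0 from knows(a,g)
round 1: derive reach(c,i) via R0 from knows(c,i)
round 1: derive reach(c,j) via R0 from knows(c,j)
round 1: derive reach(e,a) via R0 from knows(e,a)
round 1: derive reach(f,i) via R0 from knows(f,i)
round 1: derive reach(j,e) via R0 from knows(j,e)
round 2: derive reach(c,e) via R1 from reach(c,j), reach(j,e)
round 2: derive reach(e,g) via R1 from reach(e,a), reach(a,g)
round 2: derive reach(j,a) via R1 from reach(j,e), reach(e,a)
round 3: derive reach(c,a) via R1 from reach(c,e), reach(e,a)
round 3: derive reach(c,g) via R1 from reach(c,e), reach(e,g)
round 3: derive reach(j,g) via R1 from reach(j,a), reach(a,g)

reach(c,e)  [via R1]
  reach(c,j)  [via R0]
    knows(c,j)  [fact]
  reach(j,e)  [via R0]
    knows(j,e)  [fact]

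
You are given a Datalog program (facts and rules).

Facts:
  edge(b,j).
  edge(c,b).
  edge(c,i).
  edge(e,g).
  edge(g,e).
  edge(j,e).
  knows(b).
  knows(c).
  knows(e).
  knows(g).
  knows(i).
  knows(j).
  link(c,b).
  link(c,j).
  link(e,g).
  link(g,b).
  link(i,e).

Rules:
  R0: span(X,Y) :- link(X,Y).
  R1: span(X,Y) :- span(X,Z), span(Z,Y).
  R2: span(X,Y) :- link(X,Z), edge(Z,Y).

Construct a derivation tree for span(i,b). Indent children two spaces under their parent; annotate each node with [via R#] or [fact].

round 1: derive span(c,b) via R0 from link(c,b)
round 1: derive span(c,j) via R0 from link(c,j)
round 1: derive span(e,g) via R0 from link(e,g)
round 1: derive span(g,b) via R0 from link(g,b)
round 1: derive span(i,e) via R0 from link(i,e)
round 1: derive span(c,e) via R2 from link(c,j), edge(j,e)
round 1: derive span(e,e) via R2 from link(e,g), edge(g,e)
round 1: derive span(g,j) via R2 from link(g,b), edge(b,j)
round 1: derive span(i,g) via R2 from link(i,e), edge(e,g)
round 2: derive span(c,g) via R1 from span(c,e), span(e,g)
round 2: derive span(e,b) via R1 from span(e,g), span(g,b)
round 2: derive span(e,j) via R1 from span(e,g), span(g,j)
round 2: derive span(i,b) via R1 from span(i,g), span(g,b)
round 2: derive span(i,j) via R1 from span(i,g), span(g,j)

span(i,b)  [via R1]
  span(i,g)  [via R2]
    link(i,e)  [fact]
    edge(e,g)  [fact]
  span(g,b)  [via R0]
    link(g,b)  [fact]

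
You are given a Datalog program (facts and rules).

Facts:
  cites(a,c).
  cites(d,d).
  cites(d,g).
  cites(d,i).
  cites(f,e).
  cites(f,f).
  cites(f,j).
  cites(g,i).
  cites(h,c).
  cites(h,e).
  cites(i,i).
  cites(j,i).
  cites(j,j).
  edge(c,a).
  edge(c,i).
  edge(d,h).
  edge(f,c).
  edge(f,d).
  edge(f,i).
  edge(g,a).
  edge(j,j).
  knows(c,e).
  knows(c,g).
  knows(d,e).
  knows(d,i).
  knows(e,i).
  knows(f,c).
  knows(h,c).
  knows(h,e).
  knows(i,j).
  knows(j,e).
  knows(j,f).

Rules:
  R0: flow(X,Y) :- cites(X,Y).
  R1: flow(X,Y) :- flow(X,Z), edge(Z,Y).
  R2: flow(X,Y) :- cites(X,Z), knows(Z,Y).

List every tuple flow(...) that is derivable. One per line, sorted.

flow(a,a)
flow(a,c)
flow(a,e)
flow(a,g)
flow(a,i)
flow(d,a)
flow(d,d)
flow(d,e)
flow(d,g)
flow(d,h)
flow(d,i)
flow(d,j)
flow(f,a)
flow(f,c)
flow(f,d)
flow(f,e)
flow(f,f)
flow(f,h)
flow(f,i)
flow(f,j)
flow(g,i)
flow(g,j)
flow(h,a)
flow(h,c)
flow(h,e)
flow(h,g)
flow(h,i)
flow(i,i)
flow(i,j)
flow(j,a)
flow(j,c)
flow(j,d)
flow(j,e)
flow(j,f)
flow(j,h)
flow(j,i)
flow(j,j)

round 1: derive flow(a,c) via R0 from cites(a,c)
round 1: derive flow(d,d) via R0 from cites(d,d)
round 1: derive flow(d,g) via R0 from cites(d,g)
round 1: derive flow(d,i) via R0 from cites(d,i)
round 1: derive flow(f,e) via R0 from cites(f,e)
round 1: derive flow(f,f) via R0 from cites(f,f)
round 1: derive flow(f,j) via R0 from cites(f,j)
round 1: derive flow(g,i) via R0 from cites(g,i)
round 1: derive flow(h,c) via R0 from cites(h,c)
round 1: derive flow(h,e) via R0 from cites(h,e)
round 1: derive flow(i,i) via R0 from cites(i,i)
round 1: derive flow(j,i) via R0 from cites(j,i)
round 1: derive flow(j,j) via R0 from cites(j,j)
round 1: derive flow(a,e) via R2 from cites(a,c), knows(c,e)
round 1: derive flow(a,g) via R2 from cites(a,c), knows(c,g)
round 1: derive flow(d,e) via R2 from cites(d,d), knows(d,e)
round 1: derive flow(d,j) via R2 from cites(d,i), knows(i,j)
round 1: derive flow(f,c) via R2 from cites(f,f), knows(f,c)
round 1: derive flow(f,i) via R2 from cites(f,e), knows(e,i)
round 1: derive flow(g,j) via R2 from cites(g,i), knows(i,j)
round 1: derive flow(h,g) via R2 from cites(h,c), knows(c,g)
round 1: derive flow(h,i) via R2 from cites(h,e), knows(e,i)
round 1: derive flow(i,j) via R2 from cites(i,i), knows(i,j)
round 1: derive flow(j,e) via R2 from cites(j,j), knows(j,e)
round 1: derive flow(j,f) via R2 from cites(j,j), knows(j,f)
round 2: derive flow(a,a) via R1 from flow(a,c), edge(c,a)
round 2: derive flow(a,i) via R1 from flow(a,c), edge(c,i)
round 2: derive flow(d,a) via R1 from flow(d,g), edge(g,a)
round 2: derive flow(d,h) via R1 from flow(d,d), edge(d,h)
round 2: derive flow(f,a) via R1 from flow(f,c), edge(c,a)
round 2: derive flow(f,d) via R1 from flow(f,f), edge(f,d)
round 2: derive flow(h,a) via R1 from flow(h,c), edge(c,a)
round 2: derive flow(j,c) via R1 from flow(j,f), edge(f,c)
round 2: derive flow(j,d) via R1 from flow(j,f), edge(f,d)
round 3: derive flow(f,h) via R1 from flow(f,d), edge(d,h)
round 3: derive flow(j,a) via R1 from flow(j,c), edge(c,a)
round 3: derive flow(j,h) via R1 from flow(j,d), edge(d,h)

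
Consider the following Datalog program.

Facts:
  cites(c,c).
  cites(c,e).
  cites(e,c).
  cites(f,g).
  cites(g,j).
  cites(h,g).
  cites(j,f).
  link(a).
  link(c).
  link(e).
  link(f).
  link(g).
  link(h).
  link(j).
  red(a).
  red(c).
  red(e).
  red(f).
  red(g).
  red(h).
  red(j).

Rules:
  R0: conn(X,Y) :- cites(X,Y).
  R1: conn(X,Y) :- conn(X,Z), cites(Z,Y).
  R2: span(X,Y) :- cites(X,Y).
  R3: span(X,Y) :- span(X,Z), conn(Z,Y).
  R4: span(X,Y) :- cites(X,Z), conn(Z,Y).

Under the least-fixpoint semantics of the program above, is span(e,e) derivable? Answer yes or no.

yes

round 1: derive conn(c,c) via R0 from cites(c,c)
round 1: derive conn(c,e) via R0 from cites(c,e)
round 1: derive conn(e,c) via R0 from cites(e,c)
round 1: derive conn(f,g) via R0 from cites(f,g)
round 1: derive conn(g,j) via R0 from cites(g,j)
round 1: derive conn(h,g) via R0 from cites(h,g)
round 1: derive conn(j,f) via R0 from cites(j,f)
round 1: derive span(c,c) via R2 from cites(c,c)
round 1: derive span(c,e) via R2 from cites(c,e)
round 1: derive span(e,c) via R2 from cites(e,c)
round 1: derive span(f,g) via R2 from cites(f,g)
round 1: derive span(g,j) via R2 from cites(g,j)
round 1: derive span(h,g) via R2 from cites(h,g)
round 1: derive span(j,f) via R2 from cites(j,f)
round 2: derive conn(e,e) via R1 from conn(e,c), cites(c,e)
round 2: derive conn(f,j) via R1 from conn(f,g), cites(g,j)
round 2: derive conn(g,f) via R1 from conn(g,j), cites(j,f)
round 2: derive conn(h,j) via R1 from conn(h,g), cites(g,j)
round 2: derive conn(j,g) via R1 from conn(j,f), cites(f,g)
round 2: derive span(e,e) via R3 from span(e,c), conn(c,e)
round 2: derive span(f,j) via R3 from span(f,g), conn(g,j)
round 2: derive span(g,f) via R3 from span(g,j), conn(j,f)
round 2: derive span(h,j) via R3 from span(h,g), conn(g,j)
round 2: derive span(j,g) via R3 from span(j,f), conn(f,g)
round 3: derive conn(f,f) via R1 from conn(f,j), cites(j,f)
round 3: derive conn(g,g) via R1 from conn(g,f), cites(f,g)
round 3: derive conn(h,f) via R1 from conn(h,j), cites(j,f)
round 3: derive conn(j,j) via R1 from conn(j,g), cites(g,j)
round 3: derive span(f,f) via R3 from span(f,g), conn(g,f)
round 3: derive span(g,g) via R3 from span(g,f), conn(f,g)
round 3: derive span(h,f) via R3 from span(h,g), conn(g,f)
round 3: derive span(j,j) via R3 from span(j,f), conn(f,j)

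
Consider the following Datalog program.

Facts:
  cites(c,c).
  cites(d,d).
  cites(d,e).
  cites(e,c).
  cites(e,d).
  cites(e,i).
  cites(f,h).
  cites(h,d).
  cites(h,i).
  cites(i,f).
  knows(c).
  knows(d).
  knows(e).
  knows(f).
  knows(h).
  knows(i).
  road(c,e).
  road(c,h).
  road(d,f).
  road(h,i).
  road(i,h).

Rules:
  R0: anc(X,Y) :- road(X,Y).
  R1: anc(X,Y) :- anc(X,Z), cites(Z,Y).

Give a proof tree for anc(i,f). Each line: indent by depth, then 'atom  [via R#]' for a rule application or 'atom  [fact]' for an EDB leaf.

anc(i,f)  [via R1]
  anc(i,i)  [via R1]
    anc(i,h)  [via R0]
      road(i,h)  [fact]
    cites(h,i)  [fact]
  cites(i,f)  [fact]

round 1: derive anc(c,e) via R0 from road(c,e)
round 1: derive anc(c,h) via R0 from road(c,h)
round 1: derive anc(d,f) via R0 from road(d,f)
round 1: derive anc(h,i) via R0 from road(h,i)
round 1: derive anc(i,h) via R0 from road(i,h)
round 2: derive anc(c,c) via R1 from anc(c,e), cites(e,c)
round 2: derive anc(c,d) via R1 from anc(c,e), cites(e,d)
round 2: derive anc(c,i) via R1 from anc(c,e), cites(e,i)
round 2: derive anc(d,h) via R1 from anc(d,f), cites(f,h)
round 2: derive anc(h,f) via R1 from anc(h,i), cites(i,f)
round 2: derive anc(i,d) via R1 from anc(i,h), cites(h,d)
round 2: derive anc(i,i) via R1 from anc(i,h), cites(h,i)
round 3: derive anc(c,f) via R1 from anc(c,i), cites(i,f)
round 3: derive anc(d,d) via R1 from anc(d,h), cites(h,d)
round 3: derive anc(d,i) via R1 from anc(d,h), cites(h,i)
round 3: derive anc(h,h) via R1 from anc(h,f), cites(f,h)
round 3: derive anc(i,e) via R1 from anc(i,d), cites(d,e)
round 3: derive anc(i,f) via R1 from anc(i,i), cites(i,f)
round 4: derive anc(d,e) via R1 from anc(d,d), cites(d,e)
round 4: derive anc(h,d) via R1 from anc(h,h), cites(h,d)
round 4: derive anc(i,c) via R1 from anc(i,e), cites(e,c)
round 5: derive anc(d,c) via R1 from anc(d,e), cites(e,c)
round 5: derive anc(h,e) via R1 from anc(h,d), cites(d,e)
round 6: derive anc(h,c) via R1 from anc(h,e), cites(e,c)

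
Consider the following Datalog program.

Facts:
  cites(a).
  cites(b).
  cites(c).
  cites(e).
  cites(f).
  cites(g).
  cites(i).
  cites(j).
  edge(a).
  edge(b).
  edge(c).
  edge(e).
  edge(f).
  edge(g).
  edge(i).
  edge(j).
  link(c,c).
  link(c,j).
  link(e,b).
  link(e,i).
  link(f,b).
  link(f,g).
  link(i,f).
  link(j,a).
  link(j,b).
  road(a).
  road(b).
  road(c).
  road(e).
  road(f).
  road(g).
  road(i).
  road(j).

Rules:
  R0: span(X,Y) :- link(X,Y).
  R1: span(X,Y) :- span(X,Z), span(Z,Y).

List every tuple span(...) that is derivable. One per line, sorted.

round 1: derive span(c,c) via R0 from link(c,c)
round 1: derive span(c,j) via R0 from link(c,j)
round 1: derive span(e,b) via R0 from link(e,b)
round 1: derive span(e,i) via R0 from link(e,i)
round 1: derive span(f,b) via R0 from link(f,b)
round 1: derive span(f,g) via R0 from link(f,g)
round 1: derive span(i,f) via R0 from link(i,f)
round 1: derive span(j,a) via R0 from link(j,a)
round 1: derive span(j,b) via R0 from link(j,b)
round 2: derive span(c,a) via R1 from span(c,j), span(j,a)
round 2: derive span(c,b) via R1 from span(c,j), span(j,b)
round 2: derive span(e,f) via R1 from span(e,i), span(i,f)
round 2: derive span(i,b) via R1 from span(i,f), span(f,b)
round 2: derive span(i,g) via R1 from span(i,f), span(f,g)
round 3: derive span(e,g) via R1 from span(e,f), span(f,g)

span(c,a)
span(c,b)
span(c,c)
span(c,j)
span(e,b)
span(e,f)
span(e,g)
span(e,i)
span(f,b)
span(f,g)
span(i,b)
span(i,f)
span(i,g)
span(j,a)
span(j,b)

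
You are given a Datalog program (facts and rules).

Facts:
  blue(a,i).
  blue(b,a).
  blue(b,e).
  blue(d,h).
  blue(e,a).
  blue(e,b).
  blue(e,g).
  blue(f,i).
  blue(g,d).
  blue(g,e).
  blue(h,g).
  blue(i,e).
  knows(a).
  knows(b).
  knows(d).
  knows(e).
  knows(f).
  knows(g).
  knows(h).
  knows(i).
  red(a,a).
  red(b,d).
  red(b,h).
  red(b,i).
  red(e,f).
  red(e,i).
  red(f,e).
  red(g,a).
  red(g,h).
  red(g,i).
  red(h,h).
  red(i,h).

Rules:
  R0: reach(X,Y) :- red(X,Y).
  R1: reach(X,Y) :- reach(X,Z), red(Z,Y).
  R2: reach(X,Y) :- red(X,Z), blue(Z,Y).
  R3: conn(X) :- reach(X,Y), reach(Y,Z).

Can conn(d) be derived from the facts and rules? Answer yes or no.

no

round 1: derive reach(a,a) via R0 from red(a,a)
round 1: derive reach(b,d) via R0 from red(b,d)
round 1: derive reach(b,h) via R0 from red(b,h)
round 1: derive reach(b,i) via R0 from red(b,i)
round 1: derive reach(e,f) via R0 from red(e,f)
round 1: derive reach(e,i) via R0 from red(e,i)
round 1: derive reach(f,e) via R0 from red(f,e)
round 1: derive reach(g,a) via R0 from red(g,a)
round 1: derive reach(g,h) via R0 from red(g,h)
round 1: derive reach(g,i) via R0 from red(g,i)
round 1: derive reach(h,h) via R0 from red(h,h)
round 1: derive reach(i,h) via R0 from red(i,h)
round 1: derive reach(a,i) via R2 from red(a,a), blue(a,i)
round 1: derive reach(b,e) via R2 from red(b,i), blue(i,e)
round 1: derive reach(b,g) via R2 from red(b,h), blue(h,g)
round 1: derive reach(e,e) via R2 from red(e,i), blue(i,e)
round 1: derive reach(f,a) via R2 from red(f,e), blue(e,a)
round 1: derive reach(f,b) via R2 from red(f,e), blue(e,b)
round 1: derive reach(f,g) via R2 from red(f,e), blue(e,g)
round 1: derive reach(g,e) via R2 from red(g,i), blue(i,e)
round 1: derive reach(g,g) via R2 from red(g,h), blue(h,g)
round 1: derive reach(h,g) via R2 from red(h,h), blue(h,g)
round 1: derive reach(i,g) via R2 from red(i,h), blue(h,g)
round 2: derive reach(a,h) via R1 from reach(a,i), red(i,h)
round 2: derive reach(b,a) via R1 from reach(b,g), red(g,a)
round 2: derive reach(b,f) via R1 from reach(b,e), red(e,f)
round 2: derive reach(e,h) via R1 from reach(e,i), red(i,h)
round 2: derive reach(f,d) via R1 from reach(f,b), red(b,d)
round 2: derive reach(f,f) via R1 from reach(f,e), red(e,f)
round 2: derive reach(f,h) via R1 from reach(f,b), red(b,h)
round 2: derive reach(f,i) via R1 from reach(f,b), red(b,i)
round 2: derive reach(g,f) via R1 from reach(g,e), red(e,f)
round 2: derive reach(h,a) via R1 from reach(h,g), red(g,a)
round 2: derive reach(h,i) via R1 from reach(h,g), red(g,i)
round 2: derive reach(i,a) via R1 from reach(i,g), red(g,a)
round 2: derive reach(i,i) via R1 from reach(i,g), red(g,i)
round 2: derive conn(a) via R3 from reach(a,a), reach(a,a)
round 2: derive conn(b) via R3 from reach(b,e), reach(e,e)
round 2: derive conn(e) via R3 from reach(e,e), reach(e,e)
round 2: derive conn(f) via R3 from reach(f,a), reach(a,a)
round 2: derive conn(g) via R3 from reach(g,a), reach(a,a)
round 2: derive conn(h) via R3 from reach(h,g), reach(g,a)
round 2: derive conn(i) via R3 from reach(i,g), reach(g,a)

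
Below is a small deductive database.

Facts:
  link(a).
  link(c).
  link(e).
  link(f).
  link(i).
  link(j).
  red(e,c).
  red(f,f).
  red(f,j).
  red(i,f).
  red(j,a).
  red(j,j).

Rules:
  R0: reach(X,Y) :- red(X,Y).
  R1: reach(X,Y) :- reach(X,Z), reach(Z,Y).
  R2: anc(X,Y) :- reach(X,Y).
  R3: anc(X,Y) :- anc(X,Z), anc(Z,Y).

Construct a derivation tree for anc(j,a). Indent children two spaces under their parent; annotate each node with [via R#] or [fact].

anc(j,a)  [via R2]
  reach(j,a)  [via R0]
    red(j,a)  [fact]

round 1: derive reach(e,c) via R0 from red(e,c)
round 1: derive reach(f,f) via R0 from red(f,f)
round 1: derive reach(f,j) via R0 from red(f,j)
round 1: derive reach(i,f) via R0 from red(i,f)
round 1: derive reach(j,a) via R0 from red(j,a)
round 1: derive reach(j,j) via R0 from red(j,j)
round 2: derive reach(f,a) via R1 from reach(f,j), reach(j,a)
round 2: derive reach(i,j) via R1 from reach(i,f), reach(f,j)
round 2: derive anc(e,c) via R2 from reach(e,c)
round 2: derive anc(f,f) via R2 from reach(f,f)
round 2: derive anc(f,j) via R2 from reach(f,j)
round 2: derive anc(i,f) via R2 from reach(i,f)
round 2: derive anc(j,a) via R2 from reach(j,a)
round 2: derive anc(j,j) via R2 from reach(j,j)
round 3: derive reach(i,a) via R1 from reach(i,f), reach(f,a)
round 3: derive anc(f,a) via R2 from reach(f,a)
round 3: derive anc(i,j) via R2 from reach(i,j)
round 4: derive anc(i,a) via R2 from reach(i,a)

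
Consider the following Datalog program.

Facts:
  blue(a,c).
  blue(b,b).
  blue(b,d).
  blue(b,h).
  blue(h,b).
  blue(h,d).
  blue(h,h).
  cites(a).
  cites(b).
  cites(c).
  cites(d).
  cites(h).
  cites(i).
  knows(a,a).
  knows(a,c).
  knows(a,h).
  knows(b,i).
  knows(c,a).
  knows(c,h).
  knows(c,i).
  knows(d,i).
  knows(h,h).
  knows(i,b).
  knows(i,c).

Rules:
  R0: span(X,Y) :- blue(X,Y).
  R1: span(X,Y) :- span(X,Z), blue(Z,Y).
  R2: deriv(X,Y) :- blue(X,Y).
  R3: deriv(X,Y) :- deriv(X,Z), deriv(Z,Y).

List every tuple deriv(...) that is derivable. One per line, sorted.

round 1: derive deriv(a,c) via R2 from blue(a,c)
round 1: derive deriv(b,b) via R2 from blue(b,b)
round 1: derive deriv(b,d) via R2 from blue(b,d)
round 1: derive deriv(b,h) via R2 from blue(b,h)
round 1: derive deriv(h,b) via R2 from blue(h,b)
round 1: derive deriv(h,d) via R2 from blue(h,d)
round 1: derive deriv(h,h) via R2 from blue(h,h)

deriv(a,c)
deriv(b,b)
deriv(b,d)
deriv(b,h)
deriv(h,b)
deriv(h,d)
deriv(h,h)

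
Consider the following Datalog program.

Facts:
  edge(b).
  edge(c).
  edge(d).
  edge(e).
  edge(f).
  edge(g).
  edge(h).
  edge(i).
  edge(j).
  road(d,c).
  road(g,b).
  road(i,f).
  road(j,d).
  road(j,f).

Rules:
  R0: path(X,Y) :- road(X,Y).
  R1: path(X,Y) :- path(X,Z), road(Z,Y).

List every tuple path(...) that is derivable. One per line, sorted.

round 1: derive path(d,c) via R0 from road(d,c)
round 1: derive path(g,b) via R0 from road(g,b)
round 1: derive path(i,f) via R0 from road(i,f)
round 1: derive path(j,d) via R0 from road(j,d)
round 1: derive path(j,f) via R0 from road(j,f)
round 2: derive path(j,c) via R1 from path(j,d), road(d,c)

path(d,c)
path(g,b)
path(i,f)
path(j,c)
path(j,d)
path(j,f)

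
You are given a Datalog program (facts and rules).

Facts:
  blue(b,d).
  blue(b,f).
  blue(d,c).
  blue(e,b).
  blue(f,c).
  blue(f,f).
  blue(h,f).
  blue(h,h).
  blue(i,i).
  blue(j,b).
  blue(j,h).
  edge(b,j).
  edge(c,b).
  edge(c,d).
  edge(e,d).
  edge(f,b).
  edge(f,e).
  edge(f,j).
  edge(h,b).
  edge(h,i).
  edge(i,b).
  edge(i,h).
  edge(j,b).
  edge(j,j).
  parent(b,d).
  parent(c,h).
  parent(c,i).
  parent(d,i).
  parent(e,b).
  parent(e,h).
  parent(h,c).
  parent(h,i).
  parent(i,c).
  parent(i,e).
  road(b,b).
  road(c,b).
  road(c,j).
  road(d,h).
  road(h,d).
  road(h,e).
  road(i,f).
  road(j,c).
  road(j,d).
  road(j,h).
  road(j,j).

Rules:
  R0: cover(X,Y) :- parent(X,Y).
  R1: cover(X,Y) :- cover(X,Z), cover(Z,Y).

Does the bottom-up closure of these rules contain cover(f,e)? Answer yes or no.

round 1: derive cover(b,d) via R0 from parent(b,d)
round 1: derive cover(c,h) via R0 from parent(c,h)
round 1: derive cover(c,i) via R0 from parent(c,i)
round 1: derive cover(d,i) via R0 from parent(d,i)
round 1: derive cover(e,b) via R0 from parent(e,b)
round 1: derive cover(e,h) via R0 from parent(e,h)
round 1: derive cover(h,c) via R0 from parent(h,c)
round 1: derive cover(h,i) via R0 from parent(h,i)
round 1: derive cover(i,c) via R0 from parent(i,c)
round 1: derive cover(i,e) via R0 from parent(i,e)
round 2: derive cover(b,i) via R1 from cover(b,d), cover(d,i)
round 2: derive cover(c,c) via R1 from cover(c,h), cover(h,c)
round 2: derive cover(c,e) via R1 from cover(c,i), cover(i,e)
round 2: derive cover(d,c) via R1 from cover(d,i), cover(i,c)
round 2: derive cover(d,e) via R1 from cover(d,i), cover(i,e)
round 2: derive cover(e,c) via R1 from cover(e,h), cover(h,c)
round 2: derive cover(e,d) via R1 from cover(e,b), cover(b,d)
round 2: derive cover(e,i) via R1 from cover(e,h), cover(h,i)
round 2: derive cover(h,e) via R1 from cover(h,i), cover(i,e)
round 2: derive cover(h,h) via R1 from cover(h,c), cover(c,h)
round 2: derive cover(i,b) via R1 from cover(i,e), cover(e,b)
round 2: derive cover(i,h) via R1 from cover(i,c), cover(c,h)
round 2: derive cover(i,i) via R1 from cover(i,c), cover(c,i)
round 3: derive cover(b,b) via R1 from cover(b,i), cover(i,b)
round 3: derive cover(b,c) via R1 from cover(b,d), cover(d,c)
round 3: derive cover(b,e) via R1 from cover(b,d), cover(d,e)
round 3: derive cover(b,h) via R1 from cover(b,i), cover(i,h)
round 3: derive cover(c,b) via R1 from cover(c,e), cover(e,b)
round 3: derive cover(c,d) via R1 from cover(c,e), cover(e,d)
round 3: derive cover(d,b) via R1 from cover(d,e), cover(e,b)
round 3: derive cover(d,d) via R1 from cover(d,e), cover(e,d)
round 3: derive cover(d,h) via R1 from cover(d,c), cover(c,h)
round 3: derive cover(e,e) via R1 from cover(e,c), cover(c,e)
round 3: derive cover(h,b) via R1 from cover(h,e), cover(e,b)
round 3: derive cover(h,d) via R1 from cover(h,e), cover(e,d)
round 3: derive cover(i,d) via R1 from cover(i,b), cover(b,d)

no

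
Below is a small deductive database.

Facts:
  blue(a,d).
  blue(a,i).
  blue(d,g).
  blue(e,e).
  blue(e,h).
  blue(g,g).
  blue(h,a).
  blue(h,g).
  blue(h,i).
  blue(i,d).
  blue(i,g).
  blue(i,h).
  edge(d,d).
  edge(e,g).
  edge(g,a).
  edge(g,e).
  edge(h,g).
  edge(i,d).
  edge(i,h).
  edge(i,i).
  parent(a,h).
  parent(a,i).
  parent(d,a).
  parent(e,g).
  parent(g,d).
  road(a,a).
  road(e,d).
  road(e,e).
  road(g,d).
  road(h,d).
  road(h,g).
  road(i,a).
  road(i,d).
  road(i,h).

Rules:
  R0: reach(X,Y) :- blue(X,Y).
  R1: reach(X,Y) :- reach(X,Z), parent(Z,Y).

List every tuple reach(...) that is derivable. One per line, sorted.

round 1: derive reach(a,d) via R0 from blue(a,d)
round 1: derive reach(a,i) via R0 from blue(a,i)
round 1: derive reach(d,g) via R0 from blue(d,g)
round 1: derive reach(e,e) via R0 from blue(e,e)
round 1: derive reach(e,h) via R0 from blue(e,h)
round 1: derive reach(g,g) via R0 from blue(g,g)
round 1: derive reach(h,a) via R0 from blue(h,a)
round 1: derive reach(h,g) via R0 from blue(h,g)
round 1: derive reach(h,i) via R0 from blue(h,i)
round 1: derive reach(i,d) via R0 from blue(i,d)
round 1: derive reach(i,g) via R0 from blue(i,g)
round 1: derive reach(i,h) via R0 from blue(i,h)
round 2: derive reach(a,a) via R1 from reach(a,d), parent(d,a)
round 2: derive reach(d,d) via R1 from reach(d,g), parent(g,d)
round 2: derive reach(e,g) via R1 from reach(e,e), parent(e,g)
round 2: derive reach(g,d) via R1 from reach(g,g), parent(g,d)
round 2: derive reach(h,d) via R1 from reach(h,g), parent(g,d)
round 2: derive reach(h,h) via R1 from reach(h,a), parent(a,h)
round 2: derive reach(i,a) via R1 from reach(i,d), parent(d,a)
round 3: derive reach(a,h) via R1 from reach(a,a), parent(a,h)
round 3: derive reach(d,a) via R1 from reach(d,d), parent(d,a)
round 3: derive reach(e,d) via R1 from reach(e,g), parent(g,d)
round 3: derive reach(g,a) via R1 from reach(g,d), parent(d,a)
round 3: derive reach(i,i) via R1 from reach(i,a), parent(a,i)
round 4: derive reach(d,h) via R1 from reach(d,a), parent(a,h)
round 4: derive reach(d,i) via R1 from reach(d,a), parent(a,i)
round 4: derive reach(e,a) via R1 from reach(e,d), parent(d,a)
round 4: derive reach(g,h) via R1 from reach(g,a), parent(a,h)
round 4: derive reach(g,i) via R1 from reach(g,a), parent(a,i)
round 5: derive reach(e,i) via R1 from reach(e,a), parent(a,i)

reach(a,a)
reach(a,d)
reach(a,h)
reach(a,i)
reach(d,a)
reach(d,d)
reach(d,g)
reach(d,h)
reach(d,i)
reach(e,a)
reach(e,d)
reach(e,e)
reach(e,g)
reach(e,h)
reach(e,i)
reach(g,a)
reach(g,d)
reach(g,g)
reach(g,h)
reach(g,i)
reach(h,a)
reach(h,d)
reach(h,g)
reach(h,h)
reach(h,i)
reach(i,a)
reach(i,d)
reach(i,g)
reach(i,h)
reach(i,i)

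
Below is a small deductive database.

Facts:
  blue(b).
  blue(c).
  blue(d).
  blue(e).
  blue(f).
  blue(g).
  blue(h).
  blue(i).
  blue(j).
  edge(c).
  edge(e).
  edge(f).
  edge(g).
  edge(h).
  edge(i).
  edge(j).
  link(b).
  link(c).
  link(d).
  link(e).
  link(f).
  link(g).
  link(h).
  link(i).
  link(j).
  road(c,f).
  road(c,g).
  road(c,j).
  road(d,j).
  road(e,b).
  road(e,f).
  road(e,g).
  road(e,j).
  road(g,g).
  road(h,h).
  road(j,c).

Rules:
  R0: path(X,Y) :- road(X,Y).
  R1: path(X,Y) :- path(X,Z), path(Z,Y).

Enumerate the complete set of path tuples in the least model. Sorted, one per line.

round 1: derive path(c,f) via R0 from road(c,f)
round 1: derive path(c,g) via R0 from road(c,g)
round 1: derive path(c,j) via R0 from road(c,j)
round 1: derive path(d,j) via R0 from road(d,j)
round 1: derive path(e,b) via R0 from road(e,b)
round 1: derive path(e,f) via R0 from road(e,f)
round 1: derive path(e,g) via R0 from road(e,g)
round 1: derive path(e,j) via R0 from road(e,j)
round 1: derive path(g,g) via R0 from road(g,g)
round 1: derive path(h,h) via R0 from road(h,h)
round 1: derive path(j,c) via R0 from road(j,c)
round 2: derive path(c,c) via R1 from path(c,j), path(j,c)
round 2: derive path(d,c) via R1 from path(d,j), path(j,c)
round 2: derive path(e,c) via R1 from path(e,j), path(j,c)
round 2: derive path(j,f) via R1 from path(j,c), path(c,f)
round 2: derive path(j,g) via R1 from path(j,c), path(c,g)
round 2: derive path(j,j) via R1 from path(j,c), path(c,j)
round 3: derive path(d,f) via R1 from path(d,c), path(c,f)
round 3: derive path(d,g) via R1 from path(d,c), path(c,g)

path(c,c)
path(c,f)
path(c,g)
path(c,j)
path(d,c)
path(d,f)
path(d,g)
path(d,j)
path(e,b)
path(e,c)
path(e,f)
path(e,g)
path(e,j)
path(g,g)
path(h,h)
path(j,c)
path(j,f)
path(j,g)
path(j,j)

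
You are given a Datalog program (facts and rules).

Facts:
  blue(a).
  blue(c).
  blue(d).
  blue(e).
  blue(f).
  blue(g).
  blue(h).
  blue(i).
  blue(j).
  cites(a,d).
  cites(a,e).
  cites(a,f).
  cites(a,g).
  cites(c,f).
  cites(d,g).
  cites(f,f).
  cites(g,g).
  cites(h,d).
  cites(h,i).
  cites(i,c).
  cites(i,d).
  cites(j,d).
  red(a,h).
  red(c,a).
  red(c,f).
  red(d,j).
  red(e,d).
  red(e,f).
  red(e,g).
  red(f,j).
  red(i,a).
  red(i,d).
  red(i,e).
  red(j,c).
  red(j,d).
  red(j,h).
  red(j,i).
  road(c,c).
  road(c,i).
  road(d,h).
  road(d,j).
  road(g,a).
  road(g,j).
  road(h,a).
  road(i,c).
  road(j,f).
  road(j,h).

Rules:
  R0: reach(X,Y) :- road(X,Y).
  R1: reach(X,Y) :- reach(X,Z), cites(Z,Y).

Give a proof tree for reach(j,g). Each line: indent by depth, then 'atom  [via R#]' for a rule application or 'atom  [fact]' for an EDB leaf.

reach(j,g)  [via R1]
  reach(j,d)  [via R1]
    reach(j,h)  [via R0]
      road(j,h)  [fact]
    cites(h,d)  [fact]
  cites(d,g)  [fact]

round 1: derive reach(c,c) via R0 from road(c,c)
round 1: derive reach(c,i) via R0 from road(c,i)
round 1: derive reach(d,h) via R0 from road(d,h)
round 1: derive reach(d,j) via R0 from road(d,j)
round 1: derive reach(g,a) via R0 from road(g,a)
round 1: derive reach(g,j) via R0 from road(g,j)
round 1: derive reach(h,a) via R0 from road(h,a)
round 1: derive reach(i,c) via R0 from road(i,c)
round 1: derive reach(j,f) via R0 from road(j,f)
round 1: derive reach(j,h) via R0 from road(j,h)
round 2: derive reach(c,d) via R1 from reach(c,i), cites(i,d)
round 2: derive reach(c,f) via R1 from reach(c,c), cites(c,f)
round 2: derive reach(d,d) via R1 from reach(d,h), cites(h,d)
round 2: derive reach(d,i) via R1 from reach(d,h), cites(h,i)
round 2: derive reach(g,d) via R1 from reach(g,a), cites(a,d)
round 2: derive reach(g,e) via R1 from reach(g,a), cites(a,e)
round 2: derive reach(g,f) via R1 from reach(g,a), cites(a,f)
round 2: derive reach(g,g) via R1 from reach(g,a), cites(a,g)
round 2: derive reach(h,d) via R1 from reach(h,a), cites(a,d)
round 2: derive reach(h,e) via R1 from reach(h,a), cites(a,e)
round 2: derive reach(h,f) via R1 from reach(h,a), cites(a,f)
round 2: derive reach(h,g) via R1 from reach(h,a), cites(a,g)
round 2: derive reach(i,f) via R1 from reach(i,c), cites(c,f)
round 2: derive reach(j,d) via R1 from reach(j,h), cites(h,d)
round 2: derive reach(j,i) via R1 from reach(j,h), cites(h,i)
round 3: derive reach(c,g) via R1 from reach(c,d), cites(d,g)
round 3: derive reach(d,c) via R1 from reach(d,i), cites(i,c)
round 3: derive reach(d,g) via R1 from reach(d,d), cites(d,g)
round 3: derive reach(j,c) via R1 from reach(j,i), cites(i,c)
round 3: derive reach(j,g) via R1 from reach(j,d), cites(d,g)
round 4: derive reach(d,f) via R1 from reach(d,c), cites(c,f)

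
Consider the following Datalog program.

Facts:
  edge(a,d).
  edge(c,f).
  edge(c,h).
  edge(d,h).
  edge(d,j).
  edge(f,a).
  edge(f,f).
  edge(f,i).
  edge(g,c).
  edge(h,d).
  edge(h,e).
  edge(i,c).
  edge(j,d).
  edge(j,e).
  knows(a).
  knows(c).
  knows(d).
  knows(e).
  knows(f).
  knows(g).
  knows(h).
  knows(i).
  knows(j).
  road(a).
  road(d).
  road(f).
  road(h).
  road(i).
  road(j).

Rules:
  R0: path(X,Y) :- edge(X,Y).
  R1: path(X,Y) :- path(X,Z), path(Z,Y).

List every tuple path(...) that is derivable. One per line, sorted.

path(a,d)
path(a,e)
path(a,h)
path(a,j)
path(c,a)
path(c,c)
path(c,d)
path(c,e)
path(c,f)
path(c,h)
path(c,i)
path(c,j)
path(d,d)
path(d,e)
path(d,h)
path(d,j)
path(f,a)
path(f,c)
path(f,d)
path(f,e)
path(f,f)
path(f,h)
path(f,i)
path(f,j)
path(g,a)
path(g,c)
path(g,d)
path(g,e)
path(g,f)
path(g,h)
path(g,i)
path(g,j)
path(h,d)
path(h,e)
path(h,h)
path(h,j)
path(i,a)
path(i,c)
path(i,d)
path(i,e)
path(i,f)
path(i,h)
path(i,i)
path(i,j)
path(j,d)
path(j,e)
path(j,h)
path(j,j)

round 1: derive path(a,d) via R0 from edge(a,d)
round 1: derive path(c,f) via R0 from edge(c,f)
round 1: derive path(c,h) via R0 from edge(c,h)
round 1: derive path(d,h) via R0 from edge(d,h)
round 1: derive path(d,j) via R0 from edge(d,j)
round 1: derive path(f,a) via R0 from edge(f,a)
round 1: derive path(f,f) via R0 from edge(f,f)
round 1: derive path(f,i) via R0 from edge(f,i)
round 1: derive path(g,c) via R0 from edge(g,c)
round 1: derive path(h,d) via R0 from edge(h,d)
round 1: derive path(h,e) via R0 from edge(h,e)
round 1: derive path(i,c) via R0 from edge(i,c)
round 1: derive path(j,d) via R0 from edge(j,d)
round 1: derive path(j,e) via R0 from edge(j,e)
round 2: derive path(a,h) via R1 from path(a,d), path(d,h)
round 2: derive path(a,j) via R1 from path(a,d), path(d,j)
round 2: derive path(c,a) via R1 from path(c,f), path(f,a)
round 2: derive path(c,d) via R1 from path(c,h), path(h,d)
round 2: derive path(c,e) via R1 from path(c,h), path(h,e)
round 2: derive path(c,i) via R1 from path(c,f), path(f,i)
round 2: derive path(d,d) via R1 from path(d,h), path(h,d)
round 2: derive path(d,e) via R1 from path(d,h), path(h,e)
round 2: derive path(f,c) via R1 from path(f,i), path(i,c)
round 2: derive path(f,d) via R1 from path(f,a), path(a,d)
round 2: derive path(g,f) via R1 from path(g,c), path(c,f)
round 2: derive path(g,h) via R1 from path(g,c), path(c,h)
round 2: derive path(h,h) via R1 from path(h,d), path(d,h)
round 2: derive path(h,j) via R1 from path(h,d), path(d,j)
round 2: derive path(i,f) via R1 from path(i,c), path(c,f)
round 2: derive path(i,h) via R1 from path(i,c), path(c,h)
round 2: derive path(j,h) via R1 from path(j,d), path(d,h)
round 2: derive path(j,j) via R1 from path(j,d), path(d,j)
round 3: derive path(a,e) via R1 from path(a,d), path(d,e)
round 3: derive path(c,c) via R1 from path(c,f), path(f,c)
round 3: derive path(c,j) via R1 from path(c,a), path(a,j)
round 3: derive path(f,e) via R1 from path(f,c), path(c,e)
round 3: derive path(f,h) via R1 from path(f,a), path(a,h)
round 3: derive path(f,j) via R1 from path(f,a), path(a,j)
round 3: derive path(g,a) via R1 from path(g,c), path(c,a)
round 3: derive path(g,d) via R1 from path(g,c), path(c,d)
round 3: derive path(g,e) via R1 from path(g,c), path(c,e)
round 3: derive path(g,i) via R1 from path(g,c), path(c,i)
round 3: derive path(g,j) via R1 from path(g,h), path(h,j)
round 3: derive path(i,a) via R1 from path(i,c), path(c,a)
round 3: derive path(i,d) via R1 from path(i,c), path(c,d)
round 3: derive path(i,e) via R1 from path(i,c), path(c,e)
round 3: derive path(i,i) via R1 from path(i,c), path(c,i)
round 3: derive path(i,j) via R1 from path(i,h), path(h,j)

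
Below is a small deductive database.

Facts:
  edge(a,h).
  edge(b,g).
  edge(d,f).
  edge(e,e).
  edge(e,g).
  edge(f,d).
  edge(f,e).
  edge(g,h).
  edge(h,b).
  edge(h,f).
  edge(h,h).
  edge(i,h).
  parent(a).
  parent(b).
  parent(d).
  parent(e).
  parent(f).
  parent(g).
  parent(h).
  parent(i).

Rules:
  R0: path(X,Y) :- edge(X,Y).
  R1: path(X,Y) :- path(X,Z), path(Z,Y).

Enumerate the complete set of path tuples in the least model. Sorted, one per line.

path(a,b)
path(a,d)
path(a,e)
path(a,f)
path(a,g)
path(a,h)
path(b,b)
path(b,d)
path(b,e)
path(b,f)
path(b,g)
path(b,h)
path(d,b)
path(d,d)
path(d,e)
path(d,f)
path(d,g)
path(d,h)
path(e,b)
path(e,d)
path(e,e)
path(e,f)
path(e,g)
path(e,h)
path(f,b)
path(f,d)
path(f,e)
path(f,f)
path(f,g)
path(f,h)
path(g,b)
path(g,d)
path(g,e)
path(g,f)
path(g,g)
path(g,h)
path(h,b)
path(h,d)
path(h,e)
path(h,f)
path(h,g)
path(h,h)
path(i,b)
path(i,d)
path(i,e)
path(i,f)
path(i,g)
path(i,h)

round 1: derive path(a,h) via R0 from edge(a,h)
round 1: derive path(b,g) via R0 from edge(b,g)
round 1: derive path(d,f) via R0 from edge(d,f)
round 1: derive path(e,e) via R0 from edge(e,e)
round 1: derive path(e,g) via R0 from edge(e,g)
round 1: derive path(f,d) via R0 from edge(f,d)
round 1: derive path(f,e) via R0 from edge(f,e)
round 1: derive path(g,h) via R0 from edge(g,h)
round 1: derive path(h,b) via R0 from edge(h,b)
round 1: derive path(h,f) via R0 from edge(h,f)
round 1: derive path(h,h) via R0 from edge(h,h)
round 1: derive path(i,h) via R0 from edge(i,h)
round 2: derive path(a,b) via R1 from path(a,h), path(h,b)
round 2: derive path(a,f) via R1 from path(a,h), path(h,f)
round 2: derive path(b,h) via R1 from path(b,g), path(g,h)
round 2: derive path(d,d) via R1 from path(d,f), path(f,d)
round 2: derive path(d,e) via R1 from path(d,f), path(f,e)
round 2: derive path(e,h) via R1 from path(e,g), path(g,h)
round 2: derive path(f,f) via R1 from path(f,d), path(d,f)
round 2: derive path(f,g) via R1 from path(f,e), path(e,g)
round 2: derive path(g,b) via R1 from path(g,h), path(h,b)
round 2: derive path(g,f) via R1 from path(g,h), path(h,f)
round 2: derive path(h,d) via R1 from path(h,f), path(f,d)
round 2: derive path(h,e) via R1 from path(h,f), path(f,e)
round 2: derive path(h,g) via R1 from path(h,b), path(b,g)
round 2: derive path(i,b) via R1 from path(i,h), path(h,b)
round 2: derive path(i,f) via R1 from path(i,h), path(h,f)
round 3: derive path(a,d) via R1 from path(a,f), path(f,d)
round 3: derive path(a,e) via R1 from path(a,f), path(f,e)
round 3: derive path(a,g) via R1 from path(a,b), path(b,g)
round 3: derive path(b,b) via R1 from path(b,g), path(g,b)
round 3: derive path(b,d) via R1 from path(b,h), path(h,d)
round 3: derive path(b,e) via R1 from path(b,h), path(h,e)
round 3: derive path(b,f) via R1 from path(b,g), path(g,f)
round 3: derive path(d,g) via R1 from path(d,e), path(e,g)
round 3: derive path(d,h) via R1 from path(d,e), path(e,h)
round 3: derive path(e,b) via R1 from path(e,g), path(g,b)
round 3: derive path(e,d) via R1 from path(e,h), path(h,d)
round 3: derive path(e,f) via R1 from path(e,g), path(g,f)
round 3: derive path(f,b) via R1 from path(f,g), path(g,b)
round 3: derive path(f,h) via R1 from path(f,e), path(e,h)
round 3: derive path(g,d) via R1 from path(g,f), path(f,d)
round 3: derive path(g,e) via R1 from path(g,f), path(f,e)
round 3: derive path(g,g) via R1 from path(g,b), path(b,g)
round 3: derive path(i,d) via R1 from path(i,f), path(f,d)
round 3: derive path(i,e) via R1 from path(i,f), path(f,e)
round 3: derive path(i,g) via R1 from path(i,b), path(b,g)
round 4: derive path(d,b) via R1 from path(d,e), path(e,b)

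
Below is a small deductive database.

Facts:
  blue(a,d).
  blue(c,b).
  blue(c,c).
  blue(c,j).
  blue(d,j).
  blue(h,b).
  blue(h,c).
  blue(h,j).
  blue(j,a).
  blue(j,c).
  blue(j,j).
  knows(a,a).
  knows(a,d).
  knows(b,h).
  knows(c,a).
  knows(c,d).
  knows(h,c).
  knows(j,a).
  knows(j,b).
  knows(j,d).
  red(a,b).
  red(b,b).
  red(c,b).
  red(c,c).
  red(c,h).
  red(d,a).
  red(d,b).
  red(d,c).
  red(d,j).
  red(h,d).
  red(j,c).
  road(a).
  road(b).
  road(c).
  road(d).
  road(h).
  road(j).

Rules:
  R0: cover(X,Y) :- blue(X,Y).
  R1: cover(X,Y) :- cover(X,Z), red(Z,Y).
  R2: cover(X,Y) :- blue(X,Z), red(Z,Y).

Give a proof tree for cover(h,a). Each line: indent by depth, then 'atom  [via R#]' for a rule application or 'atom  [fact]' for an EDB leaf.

round 1: derive cover(a,d) via R0 from blue(a,d)
round 1: derive cover(c,b) via R0 from blue(c,b)
round 1: derive cover(c,c) via R0 from blue(c,c)
round 1: derive cover(c,j) via R0 from blue(c,j)
round 1: derive cover(d,j) via R0 from blue(d,j)
round 1: derive cover(h,b) via R0 from blue(h,b)
round 1: derive cover(h,c) via R0 from blue(h,c)
round 1: derive cover(h,j) via R0 from blue(h,j)
round 1: derive cover(j,a) via R0 from blue(j,a)
round 1: derive cover(j,c) via R0 from blue(j,c)
round 1: derive cover(j,j) via R0 from blue(j,j)
round 1: derive cover(a,a) via R2 from blue(a,d), red(d,a)
round 1: derive cover(a,b) via R2 from blue(a,d), red(d,b)
round 1: derive cover(a,c) via R2 from blue(a,d), red(d,c)
round 1: derive cover(a,j) via R2 from blue(a,d), red(d,j)
round 1: derive cover(c,h) via R2 from blue(c,c), red(c,h)
round 1: derive cover(d,c) via R2 from blue(d,j), red(j,c)
round 1: derive cover(h,h) via R2 from blue(h,c), red(c,h)
round 1: derive cover(j,b) via R2 from blue(j,a), red(a,b)
round 1: derive cover(j,h) via R2 from blue(j,c), red(c,h)
round 2: derive cover(a,h) via R1 from cover(a,c), red(c,h)
round 2: derive cover(c,d) via R1 from cover(c,h), red(h,d)
round 2: derive cover(d,b) via R1 from cover(d,c), red(c,b)
round 2: derive cover(d,h) via R1 from cover(d,c), red(c,h)
round 2: derive cover(h,d) via R1 from cover(h,h), red(h,d)
round 2: derive cover(j,d) via R1 from cover(j,h), red(h,d)
round 3: derive cover(c,a) via R1 from cover(c,d), red(d,a)
round 3: derive cover(d,d) via R1 from cover(d,h), red(h,d)
round 3: derive cover(h,a) via R1 from cover(h,d), red(d,a)
round 4: derive cover(d,a) via R1 from cover(d,d), red(d,a)

cover(h,a)  [via R1]
  cover(h,d)  [via R1]
    cover(h,h)  [via R2]
      blue(h,c)  [fact]
      red(c,h)  [fact]
    red(h,d)  [fact]
  red(d,a)  [fact]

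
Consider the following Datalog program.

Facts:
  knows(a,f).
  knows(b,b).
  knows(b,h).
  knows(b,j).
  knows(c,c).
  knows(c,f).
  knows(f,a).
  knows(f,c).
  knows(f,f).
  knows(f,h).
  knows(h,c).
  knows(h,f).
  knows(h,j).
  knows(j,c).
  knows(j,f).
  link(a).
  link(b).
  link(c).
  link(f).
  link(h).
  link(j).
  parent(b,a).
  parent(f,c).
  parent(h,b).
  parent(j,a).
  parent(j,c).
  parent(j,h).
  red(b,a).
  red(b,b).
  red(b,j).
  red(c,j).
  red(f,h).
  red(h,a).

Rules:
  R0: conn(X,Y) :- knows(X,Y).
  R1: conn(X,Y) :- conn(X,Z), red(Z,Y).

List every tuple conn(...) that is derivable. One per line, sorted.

round 1: derive conn(a,f) via R0 from knows(a,f)
round 1: derive conn(b,b) via R0 from knows(b,b)
round 1: derive conn(b,h) via R0 from knows(b,h)
round 1: derive conn(b,j) via R0 from knows(b,j)
round 1: derive conn(c,c) via R0 from knows(c,c)
round 1: derive conn(c,f) via R0 from knows(c,f)
round 1: derive conn(f,a) via R0 from knows(f,a)
round 1: derive conn(f,c) via R0 from knows(f,c)
round 1: derive conn(f,f) via R0 from knows(f,f)
round 1: derive conn(f,h) via R0 from knows(f,h)
round 1: derive conn(h,c) via R0 from knows(h,c)
round 1: derive conn(h,f) via R0 from knows(h,f)
round 1: derive conn(h,j) via R0 from knows(h,j)
round 1: derive conn(j,c) via R0 from knows(j,c)
round 1: derive conn(j,f) via R0 from knows(j,f)
round 2: derive conn(a,h) via R1 from conn(a,f), red(f,h)
round 2: derive conn(b,a) via R1 from conn(b,b), red(b,a)
round 2: derive conn(c,h) via R1 from conn(c,f), red(f,h)
round 2: derive conn(c,j) via R1 from conn(c,c), red(c,j)
round 2: derive conn(f,j) via R1 from conn(f,c), red(c,j)
round 2: derive conn(h,h) via R1 from conn(h,f), red(f,h)
round 2: derive conn(j,h) via R1 from conn(j,f), red(f,h)
round 2: derive conn(j,j) via R1 from conn(j,c), red(c,j)
round 3: derive conn(a,a) via R1 from conn(a,h), red(h,a)
round 3: derive conn(c,a) via R1 from conn(c,h), red(h,a)
round 3: derive conn(h,a) via R1 from conn(h,h), red(h,a)
round 3: derive conn(j,a) via R1 from conn(j,h), red(h,a)

conn(a,a)
conn(a,f)
conn(a,h)
conn(b,a)
conn(b,b)
conn(b,h)
conn(b,j)
conn(c,a)
conn(c,c)
conn(c,f)
conn(c,h)
conn(c,j)
conn(f,a)
conn(f,c)
conn(f,f)
conn(f,h)
conn(f,j)
conn(h,a)
conn(h,c)
conn(h,f)
conn(h,h)
conn(h,j)
conn(j,a)
conn(j,c)
conn(j,f)
conn(j,h)
conn(j,j)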